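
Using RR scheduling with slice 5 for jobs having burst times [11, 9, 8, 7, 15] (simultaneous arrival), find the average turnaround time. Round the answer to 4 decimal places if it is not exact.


Time quantum = 5
Execution trace:
  J1 runs 5 units, time = 5
  J2 runs 5 units, time = 10
  J3 runs 5 units, time = 15
  J4 runs 5 units, time = 20
  J5 runs 5 units, time = 25
  J1 runs 5 units, time = 30
  J2 runs 4 units, time = 34
  J3 runs 3 units, time = 37
  J4 runs 2 units, time = 39
  J5 runs 5 units, time = 44
  J1 runs 1 units, time = 45
  J5 runs 5 units, time = 50
Finish times: [45, 34, 37, 39, 50]
Average turnaround = 205/5 = 41.0

41.0


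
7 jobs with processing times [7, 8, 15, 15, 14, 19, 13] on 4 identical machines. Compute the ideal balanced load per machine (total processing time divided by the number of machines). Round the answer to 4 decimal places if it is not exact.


Total processing time = 7 + 8 + 15 + 15 + 14 + 19 + 13 = 91
Number of machines = 4
Ideal balanced load = 91 / 4 = 22.75

22.75


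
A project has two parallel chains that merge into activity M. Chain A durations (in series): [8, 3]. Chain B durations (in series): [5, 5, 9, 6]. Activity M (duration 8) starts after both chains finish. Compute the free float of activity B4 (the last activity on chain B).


ES(B4) = sum of predecessors on chain B = 19
EF(B4) = ES + duration = 19 + 6 = 25
Successor of B4 is M. ES(M) = max(sum(A), sum(B)) = max(11, 25) = 25
Free float = ES(successor) - EF(current) = 25 - 25 = 0

0


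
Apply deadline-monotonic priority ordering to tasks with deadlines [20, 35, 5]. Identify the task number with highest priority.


Sort tasks by relative deadline (ascending):
  Task 3: deadline = 5
  Task 1: deadline = 20
  Task 2: deadline = 35
Priority order (highest first): [3, 1, 2]
Highest priority task = 3

3


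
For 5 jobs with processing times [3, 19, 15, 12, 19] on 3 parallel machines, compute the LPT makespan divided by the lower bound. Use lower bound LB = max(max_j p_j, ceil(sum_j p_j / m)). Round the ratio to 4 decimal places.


LPT order: [19, 19, 15, 12, 3]
Machine loads after assignment: [22, 19, 27]
LPT makespan = 27
Lower bound = max(max_job, ceil(total/3)) = max(19, 23) = 23
Ratio = 27 / 23 = 1.1739

1.1739


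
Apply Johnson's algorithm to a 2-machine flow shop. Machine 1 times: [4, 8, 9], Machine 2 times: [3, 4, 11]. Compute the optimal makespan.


Apply Johnson's rule:
  Group 1 (a <= b): [(3, 9, 11)]
  Group 2 (a > b): [(2, 8, 4), (1, 4, 3)]
Optimal job order: [3, 2, 1]
Schedule:
  Job 3: M1 done at 9, M2 done at 20
  Job 2: M1 done at 17, M2 done at 24
  Job 1: M1 done at 21, M2 done at 27
Makespan = 27

27


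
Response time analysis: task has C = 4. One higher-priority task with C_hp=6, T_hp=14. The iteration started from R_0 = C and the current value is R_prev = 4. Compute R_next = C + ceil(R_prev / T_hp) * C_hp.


R_next = C + ceil(R_prev / T_hp) * C_hp
ceil(4 / 14) = ceil(0.2857) = 1
Interference = 1 * 6 = 6
R_next = 4 + 6 = 10

10


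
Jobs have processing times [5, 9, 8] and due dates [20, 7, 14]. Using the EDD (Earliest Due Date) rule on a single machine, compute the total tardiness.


Sort by due date (EDD order): [(9, 7), (8, 14), (5, 20)]
Compute completion times and tardiness:
  Job 1: p=9, d=7, C=9, tardiness=max(0,9-7)=2
  Job 2: p=8, d=14, C=17, tardiness=max(0,17-14)=3
  Job 3: p=5, d=20, C=22, tardiness=max(0,22-20)=2
Total tardiness = 7

7


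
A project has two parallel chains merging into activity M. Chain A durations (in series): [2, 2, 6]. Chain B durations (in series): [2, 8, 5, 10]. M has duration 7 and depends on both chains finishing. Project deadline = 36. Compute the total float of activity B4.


Forward pass: ES(B4) = sum of predecessors on chain B = 15
EF = ES + duration = 15 + 10 = 25
Backward pass: LF(M) = deadline = 36; LS(M) = 36 - 7 = 29
LF(B4) = LS(M) - sum(successors on chain B) = 29 - 0 = 29
LS = LF - duration = 29 - 10 = 19
Total float = LS - ES = 19 - 15 = 4

4


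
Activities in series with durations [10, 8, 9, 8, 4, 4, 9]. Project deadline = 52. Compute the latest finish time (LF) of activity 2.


LF(activity 2) = deadline - sum of successor durations
Successors: activities 3 through 7 with durations [9, 8, 4, 4, 9]
Sum of successor durations = 34
LF = 52 - 34 = 18

18


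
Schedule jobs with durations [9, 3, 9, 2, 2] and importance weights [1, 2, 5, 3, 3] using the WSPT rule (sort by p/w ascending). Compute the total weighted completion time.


Compute p/w ratios and sort ascending (WSPT): [(2, 3), (2, 3), (3, 2), (9, 5), (9, 1)]
Compute weighted completion times:
  Job (p=2,w=3): C=2, w*C=3*2=6
  Job (p=2,w=3): C=4, w*C=3*4=12
  Job (p=3,w=2): C=7, w*C=2*7=14
  Job (p=9,w=5): C=16, w*C=5*16=80
  Job (p=9,w=1): C=25, w*C=1*25=25
Total weighted completion time = 137

137


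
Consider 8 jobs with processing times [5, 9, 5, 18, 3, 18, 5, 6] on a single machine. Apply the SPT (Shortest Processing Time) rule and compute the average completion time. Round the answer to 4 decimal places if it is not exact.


Sort jobs by processing time (SPT order): [3, 5, 5, 5, 6, 9, 18, 18]
Compute completion times sequentially:
  Job 1: processing = 3, completes at 3
  Job 2: processing = 5, completes at 8
  Job 3: processing = 5, completes at 13
  Job 4: processing = 5, completes at 18
  Job 5: processing = 6, completes at 24
  Job 6: processing = 9, completes at 33
  Job 7: processing = 18, completes at 51
  Job 8: processing = 18, completes at 69
Sum of completion times = 219
Average completion time = 219/8 = 27.375

27.375


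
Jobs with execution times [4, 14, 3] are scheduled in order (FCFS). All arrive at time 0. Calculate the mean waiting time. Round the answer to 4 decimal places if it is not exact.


FCFS order (as given): [4, 14, 3]
Waiting times:
  Job 1: wait = 0
  Job 2: wait = 4
  Job 3: wait = 18
Sum of waiting times = 22
Average waiting time = 22/3 = 7.3333

7.3333


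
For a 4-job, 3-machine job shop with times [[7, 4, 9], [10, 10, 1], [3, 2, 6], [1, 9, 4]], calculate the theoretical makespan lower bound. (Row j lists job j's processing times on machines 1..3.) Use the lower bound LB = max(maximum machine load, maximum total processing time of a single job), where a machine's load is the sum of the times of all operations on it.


Machine loads:
  Machine 1: 7 + 10 + 3 + 1 = 21
  Machine 2: 4 + 10 + 2 + 9 = 25
  Machine 3: 9 + 1 + 6 + 4 = 20
Max machine load = 25
Job totals:
  Job 1: 20
  Job 2: 21
  Job 3: 11
  Job 4: 14
Max job total = 21
Lower bound = max(25, 21) = 25

25


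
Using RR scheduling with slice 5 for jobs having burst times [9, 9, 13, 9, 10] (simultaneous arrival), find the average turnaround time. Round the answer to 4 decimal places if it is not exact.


Time quantum = 5
Execution trace:
  J1 runs 5 units, time = 5
  J2 runs 5 units, time = 10
  J3 runs 5 units, time = 15
  J4 runs 5 units, time = 20
  J5 runs 5 units, time = 25
  J1 runs 4 units, time = 29
  J2 runs 4 units, time = 33
  J3 runs 5 units, time = 38
  J4 runs 4 units, time = 42
  J5 runs 5 units, time = 47
  J3 runs 3 units, time = 50
Finish times: [29, 33, 50, 42, 47]
Average turnaround = 201/5 = 40.2

40.2


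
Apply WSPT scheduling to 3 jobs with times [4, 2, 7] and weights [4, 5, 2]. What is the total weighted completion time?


Compute p/w ratios and sort ascending (WSPT): [(2, 5), (4, 4), (7, 2)]
Compute weighted completion times:
  Job (p=2,w=5): C=2, w*C=5*2=10
  Job (p=4,w=4): C=6, w*C=4*6=24
  Job (p=7,w=2): C=13, w*C=2*13=26
Total weighted completion time = 60

60


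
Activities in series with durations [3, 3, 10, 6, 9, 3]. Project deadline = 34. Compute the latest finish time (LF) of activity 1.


LF(activity 1) = deadline - sum of successor durations
Successors: activities 2 through 6 with durations [3, 10, 6, 9, 3]
Sum of successor durations = 31
LF = 34 - 31 = 3

3


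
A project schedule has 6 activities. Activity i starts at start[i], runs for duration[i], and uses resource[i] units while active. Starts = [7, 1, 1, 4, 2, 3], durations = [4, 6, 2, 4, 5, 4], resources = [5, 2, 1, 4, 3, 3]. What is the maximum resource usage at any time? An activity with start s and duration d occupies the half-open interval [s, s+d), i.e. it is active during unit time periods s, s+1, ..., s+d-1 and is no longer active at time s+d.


Each activity i is active on [start_i, start_i + duration_i).
Compute total resource usage per time slot:
  t=0: active resources = [], total = 0
  t=1: active resources = [2, 1], total = 3
  t=2: active resources = [2, 1, 3], total = 6
  t=3: active resources = [2, 3, 3], total = 8
  t=4: active resources = [2, 4, 3, 3], total = 12
  t=5: active resources = [2, 4, 3, 3], total = 12
  t=6: active resources = [2, 4, 3, 3], total = 12
  t=7: active resources = [5, 4], total = 9
  t=8: active resources = [5], total = 5
  t=9: active resources = [5], total = 5
  t=10: active resources = [5], total = 5
Peak resource demand = 12

12


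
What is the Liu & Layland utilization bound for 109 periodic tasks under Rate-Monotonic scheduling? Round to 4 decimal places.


Compute 2^(1/109) = 1.0063794108
Subtract 1: 1.0063794108 - 1 = 0.0063794108
Multiply by n: 109 * 0.0063794108 = 0.6953557772
Round to 4 dp: 0.6954

0.6954


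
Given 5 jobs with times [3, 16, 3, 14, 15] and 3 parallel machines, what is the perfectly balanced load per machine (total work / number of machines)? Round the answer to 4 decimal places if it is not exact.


Total processing time = 3 + 16 + 3 + 14 + 15 = 51
Number of machines = 3
Ideal balanced load = 51 / 3 = 17.0

17.0


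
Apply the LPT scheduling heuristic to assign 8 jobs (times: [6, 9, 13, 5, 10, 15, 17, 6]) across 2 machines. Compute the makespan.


Sort jobs in decreasing order (LPT): [17, 15, 13, 10, 9, 6, 6, 5]
Assign each job to the least loaded machine:
  Machine 1: jobs [17, 10, 9, 5], load = 41
  Machine 2: jobs [15, 13, 6, 6], load = 40
Makespan = max load = 41

41


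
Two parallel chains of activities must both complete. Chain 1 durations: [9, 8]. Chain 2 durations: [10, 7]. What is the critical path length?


Path A total = 9 + 8 = 17
Path B total = 10 + 7 = 17
Critical path = longest path = max(17, 17) = 17

17


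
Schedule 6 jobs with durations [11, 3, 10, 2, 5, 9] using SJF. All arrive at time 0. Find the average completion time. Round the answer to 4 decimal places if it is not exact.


SJF order (ascending): [2, 3, 5, 9, 10, 11]
Completion times:
  Job 1: burst=2, C=2
  Job 2: burst=3, C=5
  Job 3: burst=5, C=10
  Job 4: burst=9, C=19
  Job 5: burst=10, C=29
  Job 6: burst=11, C=40
Average completion = 105/6 = 17.5

17.5


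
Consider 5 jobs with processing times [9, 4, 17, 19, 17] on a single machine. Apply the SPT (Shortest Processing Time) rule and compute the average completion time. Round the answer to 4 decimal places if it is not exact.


Sort jobs by processing time (SPT order): [4, 9, 17, 17, 19]
Compute completion times sequentially:
  Job 1: processing = 4, completes at 4
  Job 2: processing = 9, completes at 13
  Job 3: processing = 17, completes at 30
  Job 4: processing = 17, completes at 47
  Job 5: processing = 19, completes at 66
Sum of completion times = 160
Average completion time = 160/5 = 32.0

32.0


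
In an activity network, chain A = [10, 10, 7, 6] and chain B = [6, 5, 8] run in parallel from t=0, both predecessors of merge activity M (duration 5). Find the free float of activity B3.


ES(B3) = sum of predecessors on chain B = 11
EF(B3) = ES + duration = 11 + 8 = 19
Successor of B3 is M. ES(M) = max(sum(A), sum(B)) = max(33, 19) = 33
Free float = ES(successor) - EF(current) = 33 - 19 = 14

14


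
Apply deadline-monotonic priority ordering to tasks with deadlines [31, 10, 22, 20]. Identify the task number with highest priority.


Sort tasks by relative deadline (ascending):
  Task 2: deadline = 10
  Task 4: deadline = 20
  Task 3: deadline = 22
  Task 1: deadline = 31
Priority order (highest first): [2, 4, 3, 1]
Highest priority task = 2

2


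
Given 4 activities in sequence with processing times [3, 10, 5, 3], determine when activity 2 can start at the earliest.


Activity 2 starts after activities 1 through 1 complete.
Predecessor durations: [3]
ES = 3 = 3

3


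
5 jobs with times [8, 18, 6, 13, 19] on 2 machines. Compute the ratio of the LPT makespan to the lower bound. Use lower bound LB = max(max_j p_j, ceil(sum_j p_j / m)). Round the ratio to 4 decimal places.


LPT order: [19, 18, 13, 8, 6]
Machine loads after assignment: [33, 31]
LPT makespan = 33
Lower bound = max(max_job, ceil(total/2)) = max(19, 32) = 32
Ratio = 33 / 32 = 1.0313

1.0313


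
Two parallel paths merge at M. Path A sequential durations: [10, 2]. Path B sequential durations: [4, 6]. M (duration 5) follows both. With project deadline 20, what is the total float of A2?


Forward pass: ES(A2) = sum of predecessors on chain A = 10
EF = ES + duration = 10 + 2 = 12
Backward pass: LF(M) = deadline = 20; LS(M) = 20 - 5 = 15
LF(A2) = LS(M) - sum(successors on chain A) = 15 - 0 = 15
LS = LF - duration = 15 - 2 = 13
Total float = LS - ES = 13 - 10 = 3

3


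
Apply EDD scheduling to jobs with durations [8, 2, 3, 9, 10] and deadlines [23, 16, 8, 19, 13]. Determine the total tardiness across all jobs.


Sort by due date (EDD order): [(3, 8), (10, 13), (2, 16), (9, 19), (8, 23)]
Compute completion times and tardiness:
  Job 1: p=3, d=8, C=3, tardiness=max(0,3-8)=0
  Job 2: p=10, d=13, C=13, tardiness=max(0,13-13)=0
  Job 3: p=2, d=16, C=15, tardiness=max(0,15-16)=0
  Job 4: p=9, d=19, C=24, tardiness=max(0,24-19)=5
  Job 5: p=8, d=23, C=32, tardiness=max(0,32-23)=9
Total tardiness = 14

14


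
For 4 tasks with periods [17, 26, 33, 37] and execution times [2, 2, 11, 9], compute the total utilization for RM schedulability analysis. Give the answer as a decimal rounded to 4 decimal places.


Compute individual utilizations (exact fractions):
  Task 1: C/T = 2/17 (approx. 0.1176)
  Task 2: C/T = 2/26 = 1/13 (approx. 0.0769)
  Task 3: C/T = 11/33 = 1/3 (approx. 0.3333)
  Task 4: C/T = 9/37 (approx. 0.2432)
Total utilization U = 2/17 + 1/13 + 1/3 + 9/37 = 18917/24531
Rounded to 4 decimal places: U = 0.7711
RM (Liu & Layland) bound for 4 tasks = 0.756828; compare with U = 18917/24531 (approx. 0.771147)
bound < U <= 1, so the RM sufficient condition is not met (inconclusive; an exact test such as response-time analysis is needed).

0.7711


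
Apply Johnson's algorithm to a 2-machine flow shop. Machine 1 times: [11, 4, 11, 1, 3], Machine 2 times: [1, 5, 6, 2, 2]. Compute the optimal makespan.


Apply Johnson's rule:
  Group 1 (a <= b): [(4, 1, 2), (2, 4, 5)]
  Group 2 (a > b): [(3, 11, 6), (5, 3, 2), (1, 11, 1)]
Optimal job order: [4, 2, 3, 5, 1]
Schedule:
  Job 4: M1 done at 1, M2 done at 3
  Job 2: M1 done at 5, M2 done at 10
  Job 3: M1 done at 16, M2 done at 22
  Job 5: M1 done at 19, M2 done at 24
  Job 1: M1 done at 30, M2 done at 31
Makespan = 31

31


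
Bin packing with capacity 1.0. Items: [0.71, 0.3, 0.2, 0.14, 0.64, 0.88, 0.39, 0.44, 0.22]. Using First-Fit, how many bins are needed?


Place items sequentially using First-Fit:
  Item 0.71 -> new Bin 1
  Item 0.3 -> new Bin 2
  Item 0.2 -> Bin 1 (now 0.91)
  Item 0.14 -> Bin 2 (now 0.44)
  Item 0.64 -> new Bin 3
  Item 0.88 -> new Bin 4
  Item 0.39 -> Bin 2 (now 0.83)
  Item 0.44 -> new Bin 5
  Item 0.22 -> Bin 3 (now 0.86)
Total bins used = 5

5


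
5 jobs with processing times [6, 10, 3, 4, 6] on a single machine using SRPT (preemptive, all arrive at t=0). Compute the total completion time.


Since all jobs arrive at t=0, SRPT equals SPT ordering.
SPT order: [3, 4, 6, 6, 10]
Completion times:
  Job 1: p=3, C=3
  Job 2: p=4, C=7
  Job 3: p=6, C=13
  Job 4: p=6, C=19
  Job 5: p=10, C=29
Total completion time = 3 + 7 + 13 + 19 + 29 = 71

71


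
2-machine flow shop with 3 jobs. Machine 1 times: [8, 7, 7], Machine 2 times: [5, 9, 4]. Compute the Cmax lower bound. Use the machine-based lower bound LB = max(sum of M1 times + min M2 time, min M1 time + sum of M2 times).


LB1 = sum(M1 times) + min(M2 times) = 22 + 4 = 26
LB2 = min(M1 times) + sum(M2 times) = 7 + 18 = 25
Lower bound = max(LB1, LB2) = max(26, 25) = 26

26


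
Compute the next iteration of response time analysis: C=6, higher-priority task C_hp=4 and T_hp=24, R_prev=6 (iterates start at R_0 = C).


R_next = C + ceil(R_prev / T_hp) * C_hp
ceil(6 / 24) = ceil(0.25) = 1
Interference = 1 * 4 = 4
R_next = 6 + 4 = 10

10


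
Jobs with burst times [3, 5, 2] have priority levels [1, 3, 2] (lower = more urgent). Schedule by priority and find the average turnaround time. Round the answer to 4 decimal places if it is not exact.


Sort by priority (ascending = highest first):
Order: [(1, 3), (2, 2), (3, 5)]
Completion times:
  Priority 1, burst=3, C=3
  Priority 2, burst=2, C=5
  Priority 3, burst=5, C=10
Average turnaround = 18/3 = 6.0

6.0


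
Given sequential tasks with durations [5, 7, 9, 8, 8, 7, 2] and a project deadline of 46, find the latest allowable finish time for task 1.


LF(activity 1) = deadline - sum of successor durations
Successors: activities 2 through 7 with durations [7, 9, 8, 8, 7, 2]
Sum of successor durations = 41
LF = 46 - 41 = 5

5


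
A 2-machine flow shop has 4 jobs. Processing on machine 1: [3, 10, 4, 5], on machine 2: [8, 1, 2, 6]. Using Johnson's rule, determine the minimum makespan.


Apply Johnson's rule:
  Group 1 (a <= b): [(1, 3, 8), (4, 5, 6)]
  Group 2 (a > b): [(3, 4, 2), (2, 10, 1)]
Optimal job order: [1, 4, 3, 2]
Schedule:
  Job 1: M1 done at 3, M2 done at 11
  Job 4: M1 done at 8, M2 done at 17
  Job 3: M1 done at 12, M2 done at 19
  Job 2: M1 done at 22, M2 done at 23
Makespan = 23

23


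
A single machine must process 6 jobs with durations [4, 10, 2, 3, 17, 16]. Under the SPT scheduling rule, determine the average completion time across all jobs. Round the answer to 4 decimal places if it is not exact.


Sort jobs by processing time (SPT order): [2, 3, 4, 10, 16, 17]
Compute completion times sequentially:
  Job 1: processing = 2, completes at 2
  Job 2: processing = 3, completes at 5
  Job 3: processing = 4, completes at 9
  Job 4: processing = 10, completes at 19
  Job 5: processing = 16, completes at 35
  Job 6: processing = 17, completes at 52
Sum of completion times = 122
Average completion time = 122/6 = 20.3333

20.3333


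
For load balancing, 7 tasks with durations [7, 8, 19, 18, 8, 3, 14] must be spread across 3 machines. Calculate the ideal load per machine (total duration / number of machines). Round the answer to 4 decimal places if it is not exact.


Total processing time = 7 + 8 + 19 + 18 + 8 + 3 + 14 = 77
Number of machines = 3
Ideal balanced load = 77 / 3 = 25.6667

25.6667


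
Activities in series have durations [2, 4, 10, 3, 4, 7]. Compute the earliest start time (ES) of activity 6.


Activity 6 starts after activities 1 through 5 complete.
Predecessor durations: [2, 4, 10, 3, 4]
ES = 2 + 4 + 10 + 3 + 4 = 23

23


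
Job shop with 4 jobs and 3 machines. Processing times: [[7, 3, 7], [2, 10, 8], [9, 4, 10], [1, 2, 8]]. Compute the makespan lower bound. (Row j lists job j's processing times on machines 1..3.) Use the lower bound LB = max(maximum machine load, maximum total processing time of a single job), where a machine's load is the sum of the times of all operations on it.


Machine loads:
  Machine 1: 7 + 2 + 9 + 1 = 19
  Machine 2: 3 + 10 + 4 + 2 = 19
  Machine 3: 7 + 8 + 10 + 8 = 33
Max machine load = 33
Job totals:
  Job 1: 17
  Job 2: 20
  Job 3: 23
  Job 4: 11
Max job total = 23
Lower bound = max(33, 23) = 33

33


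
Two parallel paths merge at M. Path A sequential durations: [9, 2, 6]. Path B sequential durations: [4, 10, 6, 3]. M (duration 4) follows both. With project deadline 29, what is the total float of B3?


Forward pass: ES(B3) = sum of predecessors on chain B = 14
EF = ES + duration = 14 + 6 = 20
Backward pass: LF(M) = deadline = 29; LS(M) = 29 - 4 = 25
LF(B3) = LS(M) - sum(successors on chain B) = 25 - 3 = 22
LS = LF - duration = 22 - 6 = 16
Total float = LS - ES = 16 - 14 = 2

2


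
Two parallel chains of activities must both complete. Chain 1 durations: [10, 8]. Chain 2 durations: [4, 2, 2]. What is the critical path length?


Path A total = 10 + 8 = 18
Path B total = 4 + 2 + 2 = 8
Critical path = longest path = max(18, 8) = 18

18


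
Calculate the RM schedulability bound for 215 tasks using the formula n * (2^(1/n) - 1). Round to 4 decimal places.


Compute 2^(1/215) = 1.0032291429
Subtract 1: 1.0032291429 - 1 = 0.0032291429
Multiply by n: 215 * 0.0032291429 = 0.6942657235
Round to 4 dp: 0.6943

0.6943


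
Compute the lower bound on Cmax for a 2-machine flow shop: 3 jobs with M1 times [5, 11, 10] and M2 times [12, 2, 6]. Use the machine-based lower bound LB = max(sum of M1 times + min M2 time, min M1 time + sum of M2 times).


LB1 = sum(M1 times) + min(M2 times) = 26 + 2 = 28
LB2 = min(M1 times) + sum(M2 times) = 5 + 20 = 25
Lower bound = max(LB1, LB2) = max(28, 25) = 28

28


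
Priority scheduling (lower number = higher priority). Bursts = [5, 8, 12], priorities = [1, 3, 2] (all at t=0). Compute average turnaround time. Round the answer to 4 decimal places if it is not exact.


Sort by priority (ascending = highest first):
Order: [(1, 5), (2, 12), (3, 8)]
Completion times:
  Priority 1, burst=5, C=5
  Priority 2, burst=12, C=17
  Priority 3, burst=8, C=25
Average turnaround = 47/3 = 15.6667

15.6667


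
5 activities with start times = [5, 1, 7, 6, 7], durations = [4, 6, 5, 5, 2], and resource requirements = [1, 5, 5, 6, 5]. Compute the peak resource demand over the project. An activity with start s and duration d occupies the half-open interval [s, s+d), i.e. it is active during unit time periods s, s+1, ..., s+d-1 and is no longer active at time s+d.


Each activity i is active on [start_i, start_i + duration_i).
Compute total resource usage per time slot:
  t=0: active resources = [], total = 0
  t=1: active resources = [5], total = 5
  t=2: active resources = [5], total = 5
  t=3: active resources = [5], total = 5
  t=4: active resources = [5], total = 5
  t=5: active resources = [1, 5], total = 6
  t=6: active resources = [1, 5, 6], total = 12
  t=7: active resources = [1, 5, 6, 5], total = 17
  t=8: active resources = [1, 5, 6, 5], total = 17
  t=9: active resources = [5, 6], total = 11
  t=10: active resources = [5, 6], total = 11
  t=11: active resources = [5], total = 5
Peak resource demand = 17

17


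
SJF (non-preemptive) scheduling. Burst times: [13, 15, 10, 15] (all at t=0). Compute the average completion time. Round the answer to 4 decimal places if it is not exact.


SJF order (ascending): [10, 13, 15, 15]
Completion times:
  Job 1: burst=10, C=10
  Job 2: burst=13, C=23
  Job 3: burst=15, C=38
  Job 4: burst=15, C=53
Average completion = 124/4 = 31.0

31.0


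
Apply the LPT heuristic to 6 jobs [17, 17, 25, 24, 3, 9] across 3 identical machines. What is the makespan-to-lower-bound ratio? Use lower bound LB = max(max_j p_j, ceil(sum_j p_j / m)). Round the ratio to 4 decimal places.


LPT order: [25, 24, 17, 17, 9, 3]
Machine loads after assignment: [28, 33, 34]
LPT makespan = 34
Lower bound = max(max_job, ceil(total/3)) = max(25, 32) = 32
Ratio = 34 / 32 = 1.0625

1.0625


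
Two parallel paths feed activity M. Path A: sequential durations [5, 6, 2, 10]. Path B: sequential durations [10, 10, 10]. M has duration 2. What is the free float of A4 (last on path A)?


ES(A4) = sum of predecessors on chain A = 13
EF(A4) = ES + duration = 13 + 10 = 23
Successor of A4 is M. ES(M) = max(sum(A), sum(B)) = max(23, 30) = 30
Free float = ES(successor) - EF(current) = 30 - 23 = 7

7


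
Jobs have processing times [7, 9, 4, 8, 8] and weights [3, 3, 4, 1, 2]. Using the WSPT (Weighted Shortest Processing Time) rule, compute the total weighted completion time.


Compute p/w ratios and sort ascending (WSPT): [(4, 4), (7, 3), (9, 3), (8, 2), (8, 1)]
Compute weighted completion times:
  Job (p=4,w=4): C=4, w*C=4*4=16
  Job (p=7,w=3): C=11, w*C=3*11=33
  Job (p=9,w=3): C=20, w*C=3*20=60
  Job (p=8,w=2): C=28, w*C=2*28=56
  Job (p=8,w=1): C=36, w*C=1*36=36
Total weighted completion time = 201

201


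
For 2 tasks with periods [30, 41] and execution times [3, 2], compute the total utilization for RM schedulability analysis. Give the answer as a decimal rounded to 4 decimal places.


Compute individual utilizations (exact fractions):
  Task 1: C/T = 3/30 = 1/10 (approx. 0.1)
  Task 2: C/T = 2/41 (approx. 0.0488)
Total utilization U = 1/10 + 2/41 = 61/410
Rounded to 4 decimal places: U = 0.1488
RM (Liu & Layland) bound for 2 tasks = 0.828427; compare with U = 61/410 (approx. 0.148780)
U <= bound, so schedulable by RM sufficient condition.

0.1488


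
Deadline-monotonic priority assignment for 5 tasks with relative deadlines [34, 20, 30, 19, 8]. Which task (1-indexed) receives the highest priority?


Sort tasks by relative deadline (ascending):
  Task 5: deadline = 8
  Task 4: deadline = 19
  Task 2: deadline = 20
  Task 3: deadline = 30
  Task 1: deadline = 34
Priority order (highest first): [5, 4, 2, 3, 1]
Highest priority task = 5

5


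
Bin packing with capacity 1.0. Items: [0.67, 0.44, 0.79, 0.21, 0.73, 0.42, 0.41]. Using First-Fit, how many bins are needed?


Place items sequentially using First-Fit:
  Item 0.67 -> new Bin 1
  Item 0.44 -> new Bin 2
  Item 0.79 -> new Bin 3
  Item 0.21 -> Bin 1 (now 0.88)
  Item 0.73 -> new Bin 4
  Item 0.42 -> Bin 2 (now 0.86)
  Item 0.41 -> new Bin 5
Total bins used = 5

5


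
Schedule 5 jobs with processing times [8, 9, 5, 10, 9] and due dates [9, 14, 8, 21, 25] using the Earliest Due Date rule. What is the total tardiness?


Sort by due date (EDD order): [(5, 8), (8, 9), (9, 14), (10, 21), (9, 25)]
Compute completion times and tardiness:
  Job 1: p=5, d=8, C=5, tardiness=max(0,5-8)=0
  Job 2: p=8, d=9, C=13, tardiness=max(0,13-9)=4
  Job 3: p=9, d=14, C=22, tardiness=max(0,22-14)=8
  Job 4: p=10, d=21, C=32, tardiness=max(0,32-21)=11
  Job 5: p=9, d=25, C=41, tardiness=max(0,41-25)=16
Total tardiness = 39

39


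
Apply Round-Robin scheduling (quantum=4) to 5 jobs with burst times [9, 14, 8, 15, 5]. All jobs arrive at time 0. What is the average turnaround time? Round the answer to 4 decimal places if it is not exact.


Time quantum = 4
Execution trace:
  J1 runs 4 units, time = 4
  J2 runs 4 units, time = 8
  J3 runs 4 units, time = 12
  J4 runs 4 units, time = 16
  J5 runs 4 units, time = 20
  J1 runs 4 units, time = 24
  J2 runs 4 units, time = 28
  J3 runs 4 units, time = 32
  J4 runs 4 units, time = 36
  J5 runs 1 units, time = 37
  J1 runs 1 units, time = 38
  J2 runs 4 units, time = 42
  J4 runs 4 units, time = 46
  J2 runs 2 units, time = 48
  J4 runs 3 units, time = 51
Finish times: [38, 48, 32, 51, 37]
Average turnaround = 206/5 = 41.2

41.2


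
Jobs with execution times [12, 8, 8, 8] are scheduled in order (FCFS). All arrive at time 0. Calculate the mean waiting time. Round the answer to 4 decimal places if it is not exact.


FCFS order (as given): [12, 8, 8, 8]
Waiting times:
  Job 1: wait = 0
  Job 2: wait = 12
  Job 3: wait = 20
  Job 4: wait = 28
Sum of waiting times = 60
Average waiting time = 60/4 = 15.0

15.0


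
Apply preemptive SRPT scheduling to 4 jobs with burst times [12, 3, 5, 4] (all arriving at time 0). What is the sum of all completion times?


Since all jobs arrive at t=0, SRPT equals SPT ordering.
SPT order: [3, 4, 5, 12]
Completion times:
  Job 1: p=3, C=3
  Job 2: p=4, C=7
  Job 3: p=5, C=12
  Job 4: p=12, C=24
Total completion time = 3 + 7 + 12 + 24 = 46

46


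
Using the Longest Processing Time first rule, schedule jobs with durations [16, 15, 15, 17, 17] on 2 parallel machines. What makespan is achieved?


Sort jobs in decreasing order (LPT): [17, 17, 16, 15, 15]
Assign each job to the least loaded machine:
  Machine 1: jobs [17, 16], load = 33
  Machine 2: jobs [17, 15, 15], load = 47
Makespan = max load = 47

47


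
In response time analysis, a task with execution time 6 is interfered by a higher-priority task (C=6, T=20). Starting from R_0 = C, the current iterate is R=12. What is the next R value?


R_next = C + ceil(R_prev / T_hp) * C_hp
ceil(12 / 20) = ceil(0.6) = 1
Interference = 1 * 6 = 6
R_next = 6 + 6 = 12
R_next = R_prev, so the iteration has converged (response time = 12).

12


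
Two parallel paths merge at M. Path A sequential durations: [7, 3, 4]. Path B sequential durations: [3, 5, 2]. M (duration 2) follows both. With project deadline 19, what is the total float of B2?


Forward pass: ES(B2) = sum of predecessors on chain B = 3
EF = ES + duration = 3 + 5 = 8
Backward pass: LF(M) = deadline = 19; LS(M) = 19 - 2 = 17
LF(B2) = LS(M) - sum(successors on chain B) = 17 - 2 = 15
LS = LF - duration = 15 - 5 = 10
Total float = LS - ES = 10 - 3 = 7

7


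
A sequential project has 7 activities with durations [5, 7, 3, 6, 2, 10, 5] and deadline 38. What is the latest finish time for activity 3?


LF(activity 3) = deadline - sum of successor durations
Successors: activities 4 through 7 with durations [6, 2, 10, 5]
Sum of successor durations = 23
LF = 38 - 23 = 15

15


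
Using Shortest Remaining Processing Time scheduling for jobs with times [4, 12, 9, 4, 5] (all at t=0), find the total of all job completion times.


Since all jobs arrive at t=0, SRPT equals SPT ordering.
SPT order: [4, 4, 5, 9, 12]
Completion times:
  Job 1: p=4, C=4
  Job 2: p=4, C=8
  Job 3: p=5, C=13
  Job 4: p=9, C=22
  Job 5: p=12, C=34
Total completion time = 4 + 8 + 13 + 22 + 34 = 81

81


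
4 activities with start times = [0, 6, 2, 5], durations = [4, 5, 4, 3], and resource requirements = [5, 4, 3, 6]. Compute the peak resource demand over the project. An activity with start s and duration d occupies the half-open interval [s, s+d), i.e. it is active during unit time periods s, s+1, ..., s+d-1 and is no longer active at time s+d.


Each activity i is active on [start_i, start_i + duration_i).
Compute total resource usage per time slot:
  t=0: active resources = [5], total = 5
  t=1: active resources = [5], total = 5
  t=2: active resources = [5, 3], total = 8
  t=3: active resources = [5, 3], total = 8
  t=4: active resources = [3], total = 3
  t=5: active resources = [3, 6], total = 9
  t=6: active resources = [4, 6], total = 10
  t=7: active resources = [4, 6], total = 10
  t=8: active resources = [4], total = 4
  t=9: active resources = [4], total = 4
  t=10: active resources = [4], total = 4
Peak resource demand = 10

10


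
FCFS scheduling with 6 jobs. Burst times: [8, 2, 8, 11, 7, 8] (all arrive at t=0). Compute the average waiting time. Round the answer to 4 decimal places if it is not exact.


FCFS order (as given): [8, 2, 8, 11, 7, 8]
Waiting times:
  Job 1: wait = 0
  Job 2: wait = 8
  Job 3: wait = 10
  Job 4: wait = 18
  Job 5: wait = 29
  Job 6: wait = 36
Sum of waiting times = 101
Average waiting time = 101/6 = 16.8333

16.8333


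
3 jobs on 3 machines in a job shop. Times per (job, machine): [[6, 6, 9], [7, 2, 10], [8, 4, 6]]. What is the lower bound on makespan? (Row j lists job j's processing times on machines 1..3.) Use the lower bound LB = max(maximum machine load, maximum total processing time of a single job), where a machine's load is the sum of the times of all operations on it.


Machine loads:
  Machine 1: 6 + 7 + 8 = 21
  Machine 2: 6 + 2 + 4 = 12
  Machine 3: 9 + 10 + 6 = 25
Max machine load = 25
Job totals:
  Job 1: 21
  Job 2: 19
  Job 3: 18
Max job total = 21
Lower bound = max(25, 21) = 25

25


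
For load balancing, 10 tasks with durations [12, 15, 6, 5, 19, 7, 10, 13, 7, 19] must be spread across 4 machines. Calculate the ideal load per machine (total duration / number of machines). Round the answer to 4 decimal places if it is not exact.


Total processing time = 12 + 15 + 6 + 5 + 19 + 7 + 10 + 13 + 7 + 19 = 113
Number of machines = 4
Ideal balanced load = 113 / 4 = 28.25

28.25


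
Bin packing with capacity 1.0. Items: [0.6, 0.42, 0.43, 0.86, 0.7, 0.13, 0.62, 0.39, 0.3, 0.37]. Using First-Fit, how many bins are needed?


Place items sequentially using First-Fit:
  Item 0.6 -> new Bin 1
  Item 0.42 -> new Bin 2
  Item 0.43 -> Bin 2 (now 0.85)
  Item 0.86 -> new Bin 3
  Item 0.7 -> new Bin 4
  Item 0.13 -> Bin 1 (now 0.73)
  Item 0.62 -> new Bin 5
  Item 0.39 -> new Bin 6
  Item 0.3 -> Bin 4 (now 1.0)
  Item 0.37 -> Bin 5 (now 0.99)
Total bins used = 6

6


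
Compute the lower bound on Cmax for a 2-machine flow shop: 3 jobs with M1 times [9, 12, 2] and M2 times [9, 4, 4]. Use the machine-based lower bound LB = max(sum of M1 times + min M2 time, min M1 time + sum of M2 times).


LB1 = sum(M1 times) + min(M2 times) = 23 + 4 = 27
LB2 = min(M1 times) + sum(M2 times) = 2 + 17 = 19
Lower bound = max(LB1, LB2) = max(27, 19) = 27

27


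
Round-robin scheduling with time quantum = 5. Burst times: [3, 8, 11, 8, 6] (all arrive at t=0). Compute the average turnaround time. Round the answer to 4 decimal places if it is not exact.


Time quantum = 5
Execution trace:
  J1 runs 3 units, time = 3
  J2 runs 5 units, time = 8
  J3 runs 5 units, time = 13
  J4 runs 5 units, time = 18
  J5 runs 5 units, time = 23
  J2 runs 3 units, time = 26
  J3 runs 5 units, time = 31
  J4 runs 3 units, time = 34
  J5 runs 1 units, time = 35
  J3 runs 1 units, time = 36
Finish times: [3, 26, 36, 34, 35]
Average turnaround = 134/5 = 26.8

26.8


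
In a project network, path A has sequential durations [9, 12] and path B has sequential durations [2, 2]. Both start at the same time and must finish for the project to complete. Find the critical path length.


Path A total = 9 + 12 = 21
Path B total = 2 + 2 = 4
Critical path = longest path = max(21, 4) = 21

21


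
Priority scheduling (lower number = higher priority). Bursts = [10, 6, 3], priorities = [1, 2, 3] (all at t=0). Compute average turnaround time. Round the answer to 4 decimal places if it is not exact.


Sort by priority (ascending = highest first):
Order: [(1, 10), (2, 6), (3, 3)]
Completion times:
  Priority 1, burst=10, C=10
  Priority 2, burst=6, C=16
  Priority 3, burst=3, C=19
Average turnaround = 45/3 = 15.0

15.0


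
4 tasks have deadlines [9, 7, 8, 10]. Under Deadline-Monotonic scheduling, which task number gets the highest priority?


Sort tasks by relative deadline (ascending):
  Task 2: deadline = 7
  Task 3: deadline = 8
  Task 1: deadline = 9
  Task 4: deadline = 10
Priority order (highest first): [2, 3, 1, 4]
Highest priority task = 2

2


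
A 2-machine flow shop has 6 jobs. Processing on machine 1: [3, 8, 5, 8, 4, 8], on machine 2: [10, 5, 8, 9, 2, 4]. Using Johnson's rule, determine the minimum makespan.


Apply Johnson's rule:
  Group 1 (a <= b): [(1, 3, 10), (3, 5, 8), (4, 8, 9)]
  Group 2 (a > b): [(2, 8, 5), (6, 8, 4), (5, 4, 2)]
Optimal job order: [1, 3, 4, 2, 6, 5]
Schedule:
  Job 1: M1 done at 3, M2 done at 13
  Job 3: M1 done at 8, M2 done at 21
  Job 4: M1 done at 16, M2 done at 30
  Job 2: M1 done at 24, M2 done at 35
  Job 6: M1 done at 32, M2 done at 39
  Job 5: M1 done at 36, M2 done at 41
Makespan = 41

41


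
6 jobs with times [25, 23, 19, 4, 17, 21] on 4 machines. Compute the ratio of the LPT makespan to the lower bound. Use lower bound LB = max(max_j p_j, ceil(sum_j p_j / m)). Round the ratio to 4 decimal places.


LPT order: [25, 23, 21, 19, 17, 4]
Machine loads after assignment: [25, 23, 25, 36]
LPT makespan = 36
Lower bound = max(max_job, ceil(total/4)) = max(25, 28) = 28
Ratio = 36 / 28 = 1.2857

1.2857


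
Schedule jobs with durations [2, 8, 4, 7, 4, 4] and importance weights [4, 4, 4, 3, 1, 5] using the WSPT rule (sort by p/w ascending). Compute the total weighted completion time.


Compute p/w ratios and sort ascending (WSPT): [(2, 4), (4, 5), (4, 4), (8, 4), (7, 3), (4, 1)]
Compute weighted completion times:
  Job (p=2,w=4): C=2, w*C=4*2=8
  Job (p=4,w=5): C=6, w*C=5*6=30
  Job (p=4,w=4): C=10, w*C=4*10=40
  Job (p=8,w=4): C=18, w*C=4*18=72
  Job (p=7,w=3): C=25, w*C=3*25=75
  Job (p=4,w=1): C=29, w*C=1*29=29
Total weighted completion time = 254

254


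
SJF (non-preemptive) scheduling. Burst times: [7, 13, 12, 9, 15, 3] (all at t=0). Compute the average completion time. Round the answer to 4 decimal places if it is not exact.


SJF order (ascending): [3, 7, 9, 12, 13, 15]
Completion times:
  Job 1: burst=3, C=3
  Job 2: burst=7, C=10
  Job 3: burst=9, C=19
  Job 4: burst=12, C=31
  Job 5: burst=13, C=44
  Job 6: burst=15, C=59
Average completion = 166/6 = 27.6667

27.6667


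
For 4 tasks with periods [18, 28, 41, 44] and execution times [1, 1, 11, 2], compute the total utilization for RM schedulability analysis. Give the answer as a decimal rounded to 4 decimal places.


Compute individual utilizations (exact fractions):
  Task 1: C/T = 1/18 (approx. 0.0556)
  Task 2: C/T = 1/28 (approx. 0.0357)
  Task 3: C/T = 11/41 (approx. 0.2683)
  Task 4: C/T = 2/44 = 1/22 (approx. 0.0455)
Total utilization U = 1/18 + 1/28 + 11/41 + 1/22 = 46031/113652
Rounded to 4 decimal places: U = 0.4050
RM (Liu & Layland) bound for 4 tasks = 0.756828; compare with U = 46031/113652 (approx. 0.405017)
U <= bound, so schedulable by RM sufficient condition.

0.4050


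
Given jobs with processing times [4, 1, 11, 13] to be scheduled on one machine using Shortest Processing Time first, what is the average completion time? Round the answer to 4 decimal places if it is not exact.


Sort jobs by processing time (SPT order): [1, 4, 11, 13]
Compute completion times sequentially:
  Job 1: processing = 1, completes at 1
  Job 2: processing = 4, completes at 5
  Job 3: processing = 11, completes at 16
  Job 4: processing = 13, completes at 29
Sum of completion times = 51
Average completion time = 51/4 = 12.75

12.75


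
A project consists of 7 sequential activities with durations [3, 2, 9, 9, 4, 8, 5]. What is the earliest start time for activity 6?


Activity 6 starts after activities 1 through 5 complete.
Predecessor durations: [3, 2, 9, 9, 4]
ES = 3 + 2 + 9 + 9 + 4 = 27

27


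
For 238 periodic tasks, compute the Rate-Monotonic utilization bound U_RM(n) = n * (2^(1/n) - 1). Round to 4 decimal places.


Compute 2^(1/238) = 1.0029166282
Subtract 1: 1.0029166282 - 1 = 0.0029166282
Multiply by n: 238 * 0.0029166282 = 0.6941575116
Round to 4 dp: 0.6942

0.6942


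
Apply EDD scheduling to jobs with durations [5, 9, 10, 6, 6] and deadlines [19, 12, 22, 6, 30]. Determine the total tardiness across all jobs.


Sort by due date (EDD order): [(6, 6), (9, 12), (5, 19), (10, 22), (6, 30)]
Compute completion times and tardiness:
  Job 1: p=6, d=6, C=6, tardiness=max(0,6-6)=0
  Job 2: p=9, d=12, C=15, tardiness=max(0,15-12)=3
  Job 3: p=5, d=19, C=20, tardiness=max(0,20-19)=1
  Job 4: p=10, d=22, C=30, tardiness=max(0,30-22)=8
  Job 5: p=6, d=30, C=36, tardiness=max(0,36-30)=6
Total tardiness = 18

18


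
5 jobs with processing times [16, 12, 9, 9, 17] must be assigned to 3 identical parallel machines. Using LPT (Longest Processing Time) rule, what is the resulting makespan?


Sort jobs in decreasing order (LPT): [17, 16, 12, 9, 9]
Assign each job to the least loaded machine:
  Machine 1: jobs [17], load = 17
  Machine 2: jobs [16, 9], load = 25
  Machine 3: jobs [12, 9], load = 21
Makespan = max load = 25

25


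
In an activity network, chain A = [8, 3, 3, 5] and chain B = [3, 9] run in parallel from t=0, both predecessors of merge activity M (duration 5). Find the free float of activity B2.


ES(B2) = sum of predecessors on chain B = 3
EF(B2) = ES + duration = 3 + 9 = 12
Successor of B2 is M. ES(M) = max(sum(A), sum(B)) = max(19, 12) = 19
Free float = ES(successor) - EF(current) = 19 - 12 = 7

7


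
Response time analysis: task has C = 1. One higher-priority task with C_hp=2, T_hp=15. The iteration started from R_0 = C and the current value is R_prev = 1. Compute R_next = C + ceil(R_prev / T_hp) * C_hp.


R_next = C + ceil(R_prev / T_hp) * C_hp
ceil(1 / 15) = ceil(0.0667) = 1
Interference = 1 * 2 = 2
R_next = 1 + 2 = 3

3
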